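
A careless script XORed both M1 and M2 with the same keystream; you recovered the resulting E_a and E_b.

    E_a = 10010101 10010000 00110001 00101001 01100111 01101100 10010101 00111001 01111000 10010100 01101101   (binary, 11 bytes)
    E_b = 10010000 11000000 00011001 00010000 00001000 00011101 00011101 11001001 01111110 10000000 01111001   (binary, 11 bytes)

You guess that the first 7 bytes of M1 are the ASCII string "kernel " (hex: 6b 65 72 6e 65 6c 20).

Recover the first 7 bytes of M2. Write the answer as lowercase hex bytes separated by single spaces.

First, E_a ⊕ E_b = (M1 ⊕ K) ⊕ (M2 ⊕ K) = M1 ⊕ M2, so the key drops out. Then M2 = (M1 ⊕ M2) ⊕ M1 over the first 7 bytes.
byte 0: (95 xor 90) xor 6b = 05 xor 6b = 6e
byte 1: (90 xor c0) xor 65 = 50 xor 65 = 35
byte 2: (31 xor 19) xor 72 = 28 xor 72 = 5a
byte 3: (29 xor 10) xor 6e = 39 xor 6e = 57
byte 4: (67 xor 08) xor 65 = 6f xor 65 = 0a
byte 5: (6c xor 1d) xor 6c = 71 xor 6c = 1d
byte 6: (95 xor 1d) xor 20 = 88 xor 20 = a8

6e 35 5a 57 0a 1d a8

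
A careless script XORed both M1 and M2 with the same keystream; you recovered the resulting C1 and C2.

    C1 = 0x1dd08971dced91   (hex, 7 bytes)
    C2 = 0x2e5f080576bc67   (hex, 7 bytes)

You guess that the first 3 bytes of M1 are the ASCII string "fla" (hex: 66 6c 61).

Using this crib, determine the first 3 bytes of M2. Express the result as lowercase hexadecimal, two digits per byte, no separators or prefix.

First, C1 ⊕ C2 = (M1 ⊕ K) ⊕ (M2 ⊕ K) = M1 ⊕ M2, so the key drops out. Then M2 = (M1 ⊕ M2) ⊕ M1 over the first 3 bytes.
byte 0: (1d ^ 2e) ^ 66 = 33 ^ 66 = 55
byte 1: (d0 ^ 5f) ^ 6c = 8f ^ 6c = e3
byte 2: (89 ^ 08) ^ 61 = 81 ^ 61 = e0

55e3e0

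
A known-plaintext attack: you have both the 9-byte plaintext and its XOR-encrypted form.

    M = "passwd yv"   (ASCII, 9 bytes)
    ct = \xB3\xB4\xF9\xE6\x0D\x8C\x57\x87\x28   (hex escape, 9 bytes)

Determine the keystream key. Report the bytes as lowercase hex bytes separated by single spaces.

c3 d5 8a 95 7a e8 77 fe 5e

Since ct = M ⊕ key, XORing both sides with M gives key = M ⊕ ct.
70 ^ b3 = c3
61 ^ b4 = d5
73 ^ f9 = 8a
73 ^ e6 = 95
77 ^ 0d = 7a
64 ^ 8c = e8
20 ^ 57 = 77
79 ^ 87 = fe
76 ^ 28 = 5e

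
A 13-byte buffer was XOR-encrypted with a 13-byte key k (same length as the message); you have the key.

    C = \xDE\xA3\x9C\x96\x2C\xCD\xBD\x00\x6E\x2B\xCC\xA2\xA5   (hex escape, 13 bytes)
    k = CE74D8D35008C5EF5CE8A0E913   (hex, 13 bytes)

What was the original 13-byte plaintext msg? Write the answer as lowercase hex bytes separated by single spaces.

byte 0: 11011110 xor 11001110 = 00010000
byte 1: 10100011 xor 01110100 = 11010111
byte 2: 10011100 xor 11011000 = 01000100
byte 3: 10010110 xor 11010011 = 01000101
byte 4: 00101100 xor 01010000 = 01111100
byte 5: 11001101 xor 00001000 = 11000101
byte 6: 10111101 xor 11000101 = 01111000
byte 7: 00000000 xor 11101111 = 11101111
byte 8: 01101110 xor 01011100 = 00110010
byte 9: 00101011 xor 11101000 = 11000011
byte 10: 11001100 xor 10100000 = 01101100
byte 11: 10100010 xor 11101001 = 01001011
byte 12: 10100101 xor 00010011 = 10110110

10 d7 44 45 7c c5 78 ef 32 c3 6c 4b b6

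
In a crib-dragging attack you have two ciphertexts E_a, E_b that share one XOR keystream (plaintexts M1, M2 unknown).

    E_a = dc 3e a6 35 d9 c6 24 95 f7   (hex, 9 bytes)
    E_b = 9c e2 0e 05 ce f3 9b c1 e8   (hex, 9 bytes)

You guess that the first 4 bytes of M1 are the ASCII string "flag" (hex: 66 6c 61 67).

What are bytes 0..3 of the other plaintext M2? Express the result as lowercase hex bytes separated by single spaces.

First, E_a ⊕ E_b = (M1 ⊕ K) ⊕ (M2 ⊕ K) = M1 ⊕ M2, so the key drops out. Then M2 = (M1 ⊕ M2) ⊕ M1 over the first 4 bytes.
byte 0: (dc ⊕ 9c) ⊕ 66 = 40 ⊕ 66 = 26
byte 1: (3e ⊕ e2) ⊕ 6c = dc ⊕ 6c = b0
byte 2: (a6 ⊕ 0e) ⊕ 61 = a8 ⊕ 61 = c9
byte 3: (35 ⊕ 05) ⊕ 67 = 30 ⊕ 67 = 57

26 b0 c9 57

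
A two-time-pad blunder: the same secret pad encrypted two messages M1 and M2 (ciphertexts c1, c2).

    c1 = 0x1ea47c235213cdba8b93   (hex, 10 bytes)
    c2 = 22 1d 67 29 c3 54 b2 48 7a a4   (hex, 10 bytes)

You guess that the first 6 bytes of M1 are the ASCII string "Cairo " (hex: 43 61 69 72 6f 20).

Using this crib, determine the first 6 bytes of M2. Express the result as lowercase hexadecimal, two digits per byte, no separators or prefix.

7fd87278fe67

First, c1 ⊕ c2 = (M1 ⊕ K) ⊕ (M2 ⊕ K) = M1 ⊕ M2, so the key drops out. Then M2 = (M1 ⊕ M2) ⊕ M1 over the first 6 bytes.
byte 0: (1e ^ 22) ^ 43 = 3c ^ 43 = 7f
byte 1: (a4 ^ 1d) ^ 61 = b9 ^ 61 = d8
byte 2: (7c ^ 67) ^ 69 = 1b ^ 69 = 72
byte 3: (23 ^ 29) ^ 72 = 0a ^ 72 = 78
byte 4: (52 ^ c3) ^ 6f = 91 ^ 6f = fe
byte 5: (13 ^ 54) ^ 20 = 47 ^ 20 = 67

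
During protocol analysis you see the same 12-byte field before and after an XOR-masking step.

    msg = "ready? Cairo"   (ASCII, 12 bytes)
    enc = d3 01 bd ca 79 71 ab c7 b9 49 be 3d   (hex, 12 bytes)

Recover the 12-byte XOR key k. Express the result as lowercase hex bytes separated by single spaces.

Since enc = msg ⊕ k, XORing both sides with msg gives k = msg ⊕ enc.
byte 0: 01110010 ⊕ 11010011 = 10100001
byte 1: 01100101 ⊕ 00000001 = 01100100
byte 2: 01100001 ⊕ 10111101 = 11011100
byte 3: 01100100 ⊕ 11001010 = 10101110
byte 4: 01111001 ⊕ 01111001 = 00000000
byte 5: 00111111 ⊕ 01110001 = 01001110
byte 6: 00100000 ⊕ 10101011 = 10001011
byte 7: 01000011 ⊕ 11000111 = 10000100
byte 8: 01100001 ⊕ 10111001 = 11011000
byte 9: 01101001 ⊕ 01001001 = 00100000
byte 10: 01110010 ⊕ 10111110 = 11001100
byte 11: 01101111 ⊕ 00111101 = 01010010

a1 64 dc ae 00 4e 8b 84 d8 20 cc 52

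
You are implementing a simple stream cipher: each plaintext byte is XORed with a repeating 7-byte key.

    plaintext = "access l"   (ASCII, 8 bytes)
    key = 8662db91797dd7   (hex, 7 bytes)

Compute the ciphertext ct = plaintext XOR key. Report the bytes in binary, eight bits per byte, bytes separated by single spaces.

The 7-byte key repeats, so the effective keystream is 86 62 db 91 79 7d d7 86.
byte 0: 61 XOR 86 = e7
byte 1: 63 XOR 62 = 01
byte 2: 63 XOR db = b8
byte 3: 65 XOR 91 = f4
byte 4: 73 XOR 79 = 0a
byte 5: 73 XOR 7d = 0e
byte 6: 20 XOR d7 = f7
byte 7: 6c XOR 86 = ea

11100111 00000001 10111000 11110100 00001010 00001110 11110111 11101010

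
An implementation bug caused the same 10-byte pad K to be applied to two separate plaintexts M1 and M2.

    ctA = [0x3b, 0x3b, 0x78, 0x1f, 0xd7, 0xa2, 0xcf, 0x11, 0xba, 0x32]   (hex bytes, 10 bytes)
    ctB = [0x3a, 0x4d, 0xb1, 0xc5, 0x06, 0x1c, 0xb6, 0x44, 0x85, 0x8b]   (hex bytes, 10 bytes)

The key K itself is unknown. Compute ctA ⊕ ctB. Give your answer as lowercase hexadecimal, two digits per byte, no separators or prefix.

0176c9dad1be79553fb9

ctA ⊕ ctB = (M1 ⊕ K) ⊕ (M2 ⊕ K) = M1 ⊕ M2 — the shared key cancels under XOR.
byte 0: 3b xor 3a = 01
byte 1: 3b xor 4d = 76
byte 2: 78 xor b1 = c9
byte 3: 1f xor c5 = da
byte 4: d7 xor 06 = d1
byte 5: a2 xor 1c = be
byte 6: cf xor b6 = 79
byte 7: 11 xor 44 = 55
byte 8: ba xor 85 = 3f
byte 9: 32 xor 8b = b9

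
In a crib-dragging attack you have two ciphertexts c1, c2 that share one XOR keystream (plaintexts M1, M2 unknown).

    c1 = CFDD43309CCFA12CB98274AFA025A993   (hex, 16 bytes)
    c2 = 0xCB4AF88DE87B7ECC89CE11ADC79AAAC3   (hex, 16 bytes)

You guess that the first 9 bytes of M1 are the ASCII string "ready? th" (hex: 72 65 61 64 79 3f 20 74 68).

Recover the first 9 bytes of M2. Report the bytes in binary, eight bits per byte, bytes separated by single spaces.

01110110 11110010 11011010 11011001 00001101 10001011 11111111 10010100 01011000

First, c1 ⊕ c2 = (M1 ⊕ K) ⊕ (M2 ⊕ K) = M1 ⊕ M2, so the key drops out. Then M2 = (M1 ⊕ M2) ⊕ M1 over the first 9 bytes.
byte 0: (cf XOR cb) XOR 72 = 04 XOR 72 = 76
byte 1: (dd XOR 4a) XOR 65 = 97 XOR 65 = f2
byte 2: (43 XOR f8) XOR 61 = bb XOR 61 = da
byte 3: (30 XOR 8d) XOR 64 = bd XOR 64 = d9
byte 4: (9c XOR e8) XOR 79 = 74 XOR 79 = 0d
byte 5: (cf XOR 7b) XOR 3f = b4 XOR 3f = 8b
byte 6: (a1 XOR 7e) XOR 20 = df XOR 20 = ff
byte 7: (2c XOR cc) XOR 74 = e0 XOR 74 = 94
byte 8: (b9 XOR 89) XOR 68 = 30 XOR 68 = 58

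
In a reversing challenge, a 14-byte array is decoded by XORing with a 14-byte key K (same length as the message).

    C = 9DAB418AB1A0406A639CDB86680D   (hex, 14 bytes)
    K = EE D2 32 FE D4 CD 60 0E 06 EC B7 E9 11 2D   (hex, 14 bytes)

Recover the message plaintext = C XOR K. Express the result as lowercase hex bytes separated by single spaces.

73 79 73 74 65 6d 20 64 65 70 6c 6f 79 20

XOR is its own inverse, so applying the key byte-wise gives the result directly.
9d XOR ee = 73
ab XOR d2 = 79
41 XOR 32 = 73
8a XOR fe = 74
b1 XOR d4 = 65
a0 XOR cd = 6d
40 XOR 60 = 20
6a XOR 0e = 64
63 XOR 06 = 65
9c XOR ec = 70
db XOR b7 = 6c
86 XOR e9 = 6f
68 XOR 11 = 79
0d XOR 2d = 20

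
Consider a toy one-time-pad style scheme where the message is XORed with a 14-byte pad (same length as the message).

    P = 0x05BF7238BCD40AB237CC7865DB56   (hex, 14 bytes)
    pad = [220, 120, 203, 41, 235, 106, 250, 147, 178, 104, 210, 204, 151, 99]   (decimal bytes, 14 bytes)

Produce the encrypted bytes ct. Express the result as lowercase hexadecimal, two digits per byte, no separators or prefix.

  5 XOR 220 = 217
191 XOR 120 = 199
114 XOR 203 = 185
 56 XOR  41 =  17
188 XOR 235 =  87
212 XOR 106 = 190
 10 XOR 250 = 240
178 XOR 147 =  33
 55 XOR 178 = 133
204 XOR 104 = 164
120 XOR 210 = 170
101 XOR 204 = 169
219 XOR 151 =  76
 86 XOR  99 =  53

d9c7b91157bef02185a4aaa94c35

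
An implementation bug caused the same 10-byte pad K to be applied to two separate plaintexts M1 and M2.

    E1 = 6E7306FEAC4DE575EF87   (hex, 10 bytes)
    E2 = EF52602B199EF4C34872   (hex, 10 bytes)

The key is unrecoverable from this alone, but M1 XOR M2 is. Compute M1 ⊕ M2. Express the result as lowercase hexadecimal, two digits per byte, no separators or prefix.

812166d5b5d311b6a7f5

E1 ⊕ E2 = (M1 ⊕ K) ⊕ (M2 ⊕ K) = M1 ⊕ M2 — the shared key cancels under XOR.
110 ^ 239 = 129
115 ^  82 =  33
  6 ^  96 = 102
254 ^  43 = 213
172 ^  25 = 181
 77 ^ 158 = 211
229 ^ 244 =  17
117 ^ 195 = 182
239 ^  72 = 167
135 ^ 114 = 245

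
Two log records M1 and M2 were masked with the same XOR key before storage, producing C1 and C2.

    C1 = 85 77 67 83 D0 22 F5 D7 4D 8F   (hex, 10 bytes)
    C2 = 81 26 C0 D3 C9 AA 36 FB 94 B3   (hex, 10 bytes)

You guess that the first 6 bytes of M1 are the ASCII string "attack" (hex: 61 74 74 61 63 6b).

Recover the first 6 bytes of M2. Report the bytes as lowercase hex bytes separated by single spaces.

First, C1 ⊕ C2 = (M1 ⊕ K) ⊕ (M2 ⊕ K) = M1 ⊕ M2, so the key drops out. Then M2 = (M1 ⊕ M2) ⊕ M1 over the first 6 bytes.
byte 0: (85 ⊕ 81) ⊕ 61 = 04 ⊕ 61 = 65
byte 1: (77 ⊕ 26) ⊕ 74 = 51 ⊕ 74 = 25
byte 2: (67 ⊕ c0) ⊕ 74 = a7 ⊕ 74 = d3
byte 3: (83 ⊕ d3) ⊕ 61 = 50 ⊕ 61 = 31
byte 4: (d0 ⊕ c9) ⊕ 63 = 19 ⊕ 63 = 7a
byte 5: (22 ⊕ aa) ⊕ 6b = 88 ⊕ 6b = e3

65 25 d3 31 7a e3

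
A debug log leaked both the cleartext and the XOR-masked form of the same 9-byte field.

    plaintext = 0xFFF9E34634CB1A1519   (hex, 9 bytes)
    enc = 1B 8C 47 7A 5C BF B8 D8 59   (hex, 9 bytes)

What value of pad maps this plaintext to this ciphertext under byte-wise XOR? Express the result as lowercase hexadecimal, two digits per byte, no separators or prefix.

e475a43c6874a2cd40

Since enc = plaintext ⊕ pad, XORing both sides with plaintext gives pad = plaintext ⊕ enc.
255 xor  27 = 228
249 xor 140 = 117
227 xor  71 = 164
 70 xor 122 =  60
 52 xor  92 = 104
203 xor 191 = 116
 26 xor 184 = 162
 21 xor 216 = 205
 25 xor  89 =  64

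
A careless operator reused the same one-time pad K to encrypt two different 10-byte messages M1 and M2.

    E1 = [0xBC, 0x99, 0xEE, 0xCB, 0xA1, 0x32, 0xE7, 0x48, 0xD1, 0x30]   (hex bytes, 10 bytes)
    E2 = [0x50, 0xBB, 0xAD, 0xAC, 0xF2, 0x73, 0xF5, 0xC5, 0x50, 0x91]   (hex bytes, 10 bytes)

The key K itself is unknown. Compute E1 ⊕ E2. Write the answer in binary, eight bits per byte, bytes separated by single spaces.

11101100 00100010 01000011 01100111 01010011 01000001 00010010 10001101 10000001 10100001

E1 ⊕ E2 = (M1 ⊕ K) ⊕ (M2 ⊕ K) = M1 ⊕ M2 — the shared key cancels under XOR.
bc XOR 50 = ec
99 XOR bb = 22
ee XOR ad = 43
cb XOR ac = 67
a1 XOR f2 = 53
32 XOR 73 = 41
e7 XOR f5 = 12
48 XOR c5 = 8d
d1 XOR 50 = 81
30 XOR 91 = a1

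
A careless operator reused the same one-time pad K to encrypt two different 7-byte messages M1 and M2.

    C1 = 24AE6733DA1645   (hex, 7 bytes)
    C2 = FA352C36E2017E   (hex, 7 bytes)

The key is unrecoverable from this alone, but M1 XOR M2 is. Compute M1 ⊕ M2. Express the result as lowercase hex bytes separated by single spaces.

C1 ⊕ C2 = (M1 ⊕ K) ⊕ (M2 ⊕ K) = M1 ⊕ M2 — the shared key cancels under XOR.
24 ⊕ fa = de
ae ⊕ 35 = 9b
67 ⊕ 2c = 4b
33 ⊕ 36 = 05
da ⊕ e2 = 38
16 ⊕ 01 = 17
45 ⊕ 7e = 3b

de 9b 4b 05 38 17 3b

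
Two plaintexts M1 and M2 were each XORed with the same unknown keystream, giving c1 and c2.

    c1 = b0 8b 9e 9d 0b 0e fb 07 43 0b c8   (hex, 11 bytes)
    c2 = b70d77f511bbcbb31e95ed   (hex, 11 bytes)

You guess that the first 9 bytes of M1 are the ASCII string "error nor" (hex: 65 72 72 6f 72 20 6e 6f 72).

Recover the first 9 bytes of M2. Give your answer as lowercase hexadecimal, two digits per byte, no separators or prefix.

62f49b0768955edb2f

First, c1 ⊕ c2 = (M1 ⊕ K) ⊕ (M2 ⊕ K) = M1 ⊕ M2, so the key drops out. Then M2 = (M1 ⊕ M2) ⊕ M1 over the first 9 bytes.
byte 0: (b0 XOR b7) XOR 65 = 07 XOR 65 = 62
byte 1: (8b XOR 0d) XOR 72 = 86 XOR 72 = f4
byte 2: (9e XOR 77) XOR 72 = e9 XOR 72 = 9b
byte 3: (9d XOR f5) XOR 6f = 68 XOR 6f = 07
byte 4: (0b XOR 11) XOR 72 = 1a XOR 72 = 68
byte 5: (0e XOR bb) XOR 20 = b5 XOR 20 = 95
byte 6: (fb XOR cb) XOR 6e = 30 XOR 6e = 5e
byte 7: (07 XOR b3) XOR 6f = b4 XOR 6f = db
byte 8: (43 XOR 1e) XOR 72 = 5d XOR 72 = 2f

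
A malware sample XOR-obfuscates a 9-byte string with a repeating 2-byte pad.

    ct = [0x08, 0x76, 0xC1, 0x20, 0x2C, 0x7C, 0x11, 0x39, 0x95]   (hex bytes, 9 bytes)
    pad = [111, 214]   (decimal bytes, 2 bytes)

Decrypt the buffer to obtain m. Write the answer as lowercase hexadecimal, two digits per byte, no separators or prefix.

67a0aef643aa7eeffa

The 2-byte key repeats, so the effective keystream is 6f d6 6f d6 6f d6 6f d6 6f.
byte 0:   8 ⊕ 111 = 103
byte 1: 118 ⊕ 214 = 160
byte 2: 193 ⊕ 111 = 174
byte 3:  32 ⊕ 214 = 246
byte 4:  44 ⊕ 111 =  67
byte 5: 124 ⊕ 214 = 170
byte 6:  17 ⊕ 111 = 126
byte 7:  57 ⊕ 214 = 239
byte 8: 149 ⊕ 111 = 250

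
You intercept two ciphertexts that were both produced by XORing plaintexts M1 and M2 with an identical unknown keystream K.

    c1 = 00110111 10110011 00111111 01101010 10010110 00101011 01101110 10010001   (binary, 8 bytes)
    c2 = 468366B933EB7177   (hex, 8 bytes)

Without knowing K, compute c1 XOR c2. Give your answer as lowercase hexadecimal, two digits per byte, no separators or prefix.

c1 ⊕ c2 = (M1 ⊕ K) ⊕ (M2 ⊕ K) = M1 ⊕ M2 — the shared key cancels under XOR.
 55 ⊕  70 = 113
179 ⊕ 131 =  48
 63 ⊕ 102 =  89
106 ⊕ 185 = 211
150 ⊕  51 = 165
 43 ⊕ 235 = 192
110 ⊕ 113 =  31
145 ⊕ 119 = 230

713059d3a5c01fe6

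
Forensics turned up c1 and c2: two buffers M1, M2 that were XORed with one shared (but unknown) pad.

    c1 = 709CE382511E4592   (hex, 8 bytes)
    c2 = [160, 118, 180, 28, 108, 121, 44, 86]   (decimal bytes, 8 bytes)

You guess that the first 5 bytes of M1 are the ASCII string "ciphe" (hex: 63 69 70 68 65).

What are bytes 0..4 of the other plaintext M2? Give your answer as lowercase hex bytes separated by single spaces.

b3 83 27 f6 58

First, c1 ⊕ c2 = (M1 ⊕ K) ⊕ (M2 ⊕ K) = M1 ⊕ M2, so the key drops out. Then M2 = (M1 ⊕ M2) ⊕ M1 over the first 5 bytes.
byte 0: (70 ⊕ a0) ⊕ 63 = d0 ⊕ 63 = b3
byte 1: (9c ⊕ 76) ⊕ 69 = ea ⊕ 69 = 83
byte 2: (e3 ⊕ b4) ⊕ 70 = 57 ⊕ 70 = 27
byte 3: (82 ⊕ 1c) ⊕ 68 = 9e ⊕ 68 = f6
byte 4: (51 ⊕ 6c) ⊕ 65 = 3d ⊕ 65 = 58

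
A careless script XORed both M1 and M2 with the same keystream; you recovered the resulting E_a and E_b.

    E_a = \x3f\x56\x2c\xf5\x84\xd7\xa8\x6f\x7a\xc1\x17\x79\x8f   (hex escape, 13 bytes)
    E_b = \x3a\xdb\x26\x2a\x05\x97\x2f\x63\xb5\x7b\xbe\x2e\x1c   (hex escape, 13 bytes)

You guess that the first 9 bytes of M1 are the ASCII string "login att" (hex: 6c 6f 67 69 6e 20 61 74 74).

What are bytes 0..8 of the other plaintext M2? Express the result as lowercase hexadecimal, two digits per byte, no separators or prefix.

First, E_a ⊕ E_b = (M1 ⊕ K) ⊕ (M2 ⊕ K) = M1 ⊕ M2, so the key drops out. Then M2 = (M1 ⊕ M2) ⊕ M1 over the first 9 bytes.
byte 0: (3f ⊕ 3a) ⊕ 6c = 05 ⊕ 6c = 69
byte 1: (56 ⊕ db) ⊕ 6f = 8d ⊕ 6f = e2
byte 2: (2c ⊕ 26) ⊕ 67 = 0a ⊕ 67 = 6d
byte 3: (f5 ⊕ 2a) ⊕ 69 = df ⊕ 69 = b6
byte 4: (84 ⊕ 05) ⊕ 6e = 81 ⊕ 6e = ef
byte 5: (d7 ⊕ 97) ⊕ 20 = 40 ⊕ 20 = 60
byte 6: (a8 ⊕ 2f) ⊕ 61 = 87 ⊕ 61 = e6
byte 7: (6f ⊕ 63) ⊕ 74 = 0c ⊕ 74 = 78
byte 8: (7a ⊕ b5) ⊕ 74 = cf ⊕ 74 = bb

69e26db6ef60e678bb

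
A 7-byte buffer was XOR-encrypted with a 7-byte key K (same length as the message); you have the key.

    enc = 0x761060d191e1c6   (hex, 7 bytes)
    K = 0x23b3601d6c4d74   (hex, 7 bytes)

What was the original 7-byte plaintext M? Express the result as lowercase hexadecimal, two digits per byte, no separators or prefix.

XOR is its own inverse, so applying the key byte-wise gives the result directly.
byte 0: 76 ^ 23 = 55
byte 1: 10 ^ b3 = a3
byte 2: 60 ^ 60 = 00
byte 3: d1 ^ 1d = cc
byte 4: 91 ^ 6c = fd
byte 5: e1 ^ 4d = ac
byte 6: c6 ^ 74 = b2

55a300ccfdacb2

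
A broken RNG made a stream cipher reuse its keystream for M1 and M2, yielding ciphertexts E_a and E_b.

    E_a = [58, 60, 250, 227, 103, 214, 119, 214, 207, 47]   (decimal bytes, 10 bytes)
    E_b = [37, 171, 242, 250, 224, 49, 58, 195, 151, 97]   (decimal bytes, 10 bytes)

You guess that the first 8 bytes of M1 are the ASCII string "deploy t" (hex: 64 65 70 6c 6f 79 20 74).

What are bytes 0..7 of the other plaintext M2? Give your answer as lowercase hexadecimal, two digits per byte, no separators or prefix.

First, E_a ⊕ E_b = (M1 ⊕ K) ⊕ (M2 ⊕ K) = M1 ⊕ M2, so the key drops out. Then M2 = (M1 ⊕ M2) ⊕ M1 over the first 8 bytes.
byte 0: (3a ⊕ 25) ⊕ 64 = 1f ⊕ 64 = 7b
byte 1: (3c ⊕ ab) ⊕ 65 = 97 ⊕ 65 = f2
byte 2: (fa ⊕ f2) ⊕ 70 = 08 ⊕ 70 = 78
byte 3: (e3 ⊕ fa) ⊕ 6c = 19 ⊕ 6c = 75
byte 4: (67 ⊕ e0) ⊕ 6f = 87 ⊕ 6f = e8
byte 5: (d6 ⊕ 31) ⊕ 79 = e7 ⊕ 79 = 9e
byte 6: (77 ⊕ 3a) ⊕ 20 = 4d ⊕ 20 = 6d
byte 7: (d6 ⊕ c3) ⊕ 74 = 15 ⊕ 74 = 61

7bf27875e89e6d61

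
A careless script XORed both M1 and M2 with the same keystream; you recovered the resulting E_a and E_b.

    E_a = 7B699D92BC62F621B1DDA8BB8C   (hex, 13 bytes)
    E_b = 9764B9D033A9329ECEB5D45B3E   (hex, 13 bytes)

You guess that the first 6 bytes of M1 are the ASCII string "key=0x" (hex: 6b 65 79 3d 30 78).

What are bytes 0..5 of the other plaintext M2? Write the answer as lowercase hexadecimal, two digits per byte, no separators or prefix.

First, E_a ⊕ E_b = (M1 ⊕ K) ⊕ (M2 ⊕ K) = M1 ⊕ M2, so the key drops out. Then M2 = (M1 ⊕ M2) ⊕ M1 over the first 6 bytes.
byte 0: (7b xor 97) xor 6b = ec xor 6b = 87
byte 1: (69 xor 64) xor 65 = 0d xor 65 = 68
byte 2: (9d xor b9) xor 79 = 24 xor 79 = 5d
byte 3: (92 xor d0) xor 3d = 42 xor 3d = 7f
byte 4: (bc xor 33) xor 30 = 8f xor 30 = bf
byte 5: (62 xor a9) xor 78 = cb xor 78 = b3

87685d7fbfb3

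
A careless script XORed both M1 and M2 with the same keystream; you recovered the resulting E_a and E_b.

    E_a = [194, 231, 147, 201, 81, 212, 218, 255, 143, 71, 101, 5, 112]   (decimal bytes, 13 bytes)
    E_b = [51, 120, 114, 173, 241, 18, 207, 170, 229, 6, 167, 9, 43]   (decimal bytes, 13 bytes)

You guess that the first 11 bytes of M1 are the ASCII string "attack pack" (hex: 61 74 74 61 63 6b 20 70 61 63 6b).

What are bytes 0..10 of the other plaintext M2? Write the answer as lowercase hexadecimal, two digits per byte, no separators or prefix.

90eb9505c3ad35250b22a9

First, E_a ⊕ E_b = (M1 ⊕ K) ⊕ (M2 ⊕ K) = M1 ⊕ M2, so the key drops out. Then M2 = (M1 ⊕ M2) ⊕ M1 over the first 11 bytes.
byte 0: (c2 ^ 33) ^ 61 = f1 ^ 61 = 90
byte 1: (e7 ^ 78) ^ 74 = 9f ^ 74 = eb
byte 2: (93 ^ 72) ^ 74 = e1 ^ 74 = 95
byte 3: (c9 ^ ad) ^ 61 = 64 ^ 61 = 05
byte 4: (51 ^ f1) ^ 63 = a0 ^ 63 = c3
byte 5: (d4 ^ 12) ^ 6b = c6 ^ 6b = ad
byte 6: (da ^ cf) ^ 20 = 15 ^ 20 = 35
byte 7: (ff ^ aa) ^ 70 = 55 ^ 70 = 25
byte 8: (8f ^ e5) ^ 61 = 6a ^ 61 = 0b
byte 9: (47 ^ 06) ^ 63 = 41 ^ 63 = 22
byte 10: (65 ^ a7) ^ 6b = c2 ^ 6b = a9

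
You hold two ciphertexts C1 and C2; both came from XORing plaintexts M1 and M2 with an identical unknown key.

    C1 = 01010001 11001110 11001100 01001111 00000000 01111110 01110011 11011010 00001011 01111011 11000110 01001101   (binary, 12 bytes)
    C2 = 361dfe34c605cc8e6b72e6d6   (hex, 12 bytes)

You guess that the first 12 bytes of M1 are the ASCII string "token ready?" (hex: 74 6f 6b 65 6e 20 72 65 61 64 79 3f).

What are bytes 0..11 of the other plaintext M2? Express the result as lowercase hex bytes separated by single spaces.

First, C1 ⊕ C2 = (M1 ⊕ K) ⊕ (M2 ⊕ K) = M1 ⊕ M2, so the key drops out. Then M2 = (M1 ⊕ M2) ⊕ M1 over the first 12 bytes.
byte 0: (51 ^ 36) ^ 74 = 67 ^ 74 = 13
byte 1: (ce ^ 1d) ^ 6f = d3 ^ 6f = bc
byte 2: (cc ^ fe) ^ 6b = 32 ^ 6b = 59
byte 3: (4f ^ 34) ^ 65 = 7b ^ 65 = 1e
byte 4: (00 ^ c6) ^ 6e = c6 ^ 6e = a8
byte 5: (7e ^ 05) ^ 20 = 7b ^ 20 = 5b
byte 6: (73 ^ cc) ^ 72 = bf ^ 72 = cd
byte 7: (da ^ 8e) ^ 65 = 54 ^ 65 = 31
byte 8: (0b ^ 6b) ^ 61 = 60 ^ 61 = 01
byte 9: (7b ^ 72) ^ 64 = 09 ^ 64 = 6d
byte 10: (c6 ^ e6) ^ 79 = 20 ^ 79 = 59
byte 11: (4d ^ d6) ^ 3f = 9b ^ 3f = a4

13 bc 59 1e a8 5b cd 31 01 6d 59 a4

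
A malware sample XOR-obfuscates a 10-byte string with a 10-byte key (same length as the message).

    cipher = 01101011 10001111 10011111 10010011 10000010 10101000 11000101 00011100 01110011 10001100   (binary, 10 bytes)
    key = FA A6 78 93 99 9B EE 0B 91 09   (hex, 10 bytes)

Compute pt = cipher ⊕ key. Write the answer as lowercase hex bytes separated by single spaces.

91 29 e7 00 1b 33 2b 17 e2 85

XOR is its own inverse, so applying the key byte-wise gives the result directly.
01101011 xor 11111010 = 10010001
10001111 xor 10100110 = 00101001
10011111 xor 01111000 = 11100111
10010011 xor 10010011 = 00000000
10000010 xor 10011001 = 00011011
10101000 xor 10011011 = 00110011
11000101 xor 11101110 = 00101011
00011100 xor 00001011 = 00010111
01110011 xor 10010001 = 11100010
10001100 xor 00001001 = 10000101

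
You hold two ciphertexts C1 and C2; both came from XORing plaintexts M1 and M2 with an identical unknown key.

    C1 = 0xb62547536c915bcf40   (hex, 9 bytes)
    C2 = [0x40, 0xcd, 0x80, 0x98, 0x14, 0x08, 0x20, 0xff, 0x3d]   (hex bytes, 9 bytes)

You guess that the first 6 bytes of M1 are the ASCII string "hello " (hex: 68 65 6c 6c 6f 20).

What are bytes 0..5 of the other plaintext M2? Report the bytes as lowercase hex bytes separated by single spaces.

First, C1 ⊕ C2 = (M1 ⊕ K) ⊕ (M2 ⊕ K) = M1 ⊕ M2, so the key drops out. Then M2 = (M1 ⊕ M2) ⊕ M1 over the first 6 bytes.
byte 0: (b6 ⊕ 40) ⊕ 68 = f6 ⊕ 68 = 9e
byte 1: (25 ⊕ cd) ⊕ 65 = e8 ⊕ 65 = 8d
byte 2: (47 ⊕ 80) ⊕ 6c = c7 ⊕ 6c = ab
byte 3: (53 ⊕ 98) ⊕ 6c = cb ⊕ 6c = a7
byte 4: (6c ⊕ 14) ⊕ 6f = 78 ⊕ 6f = 17
byte 5: (91 ⊕ 08) ⊕ 20 = 99 ⊕ 20 = b9

9e 8d ab a7 17 b9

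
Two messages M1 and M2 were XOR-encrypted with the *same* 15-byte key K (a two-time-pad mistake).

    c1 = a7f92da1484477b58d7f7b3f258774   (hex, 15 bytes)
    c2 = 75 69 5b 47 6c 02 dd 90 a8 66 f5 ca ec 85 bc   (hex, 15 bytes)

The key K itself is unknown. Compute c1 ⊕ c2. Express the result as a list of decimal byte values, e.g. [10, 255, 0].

c1 ⊕ c2 = (M1 ⊕ K) ⊕ (M2 ⊕ K) = M1 ⊕ M2 — the shared key cancels under XOR.
byte 0: 167 xor 117 = 210
byte 1: 249 xor 105 = 144
byte 2:  45 xor  91 = 118
byte 3: 161 xor  71 = 230
byte 4:  72 xor 108 =  36
byte 5:  68 xor   2 =  70
byte 6: 119 xor 221 = 170
byte 7: 181 xor 144 =  37
byte 8: 141 xor 168 =  37
byte 9: 127 xor 102 =  25
byte 10: 123 xor 245 = 142
byte 11:  63 xor 202 = 245
byte 12:  37 xor 236 = 201
byte 13: 135 xor 133 =   2
byte 14: 116 xor 188 = 200

[210, 144, 118, 230, 36, 70, 170, 37, 37, 25, 142, 245, 201, 2, 200]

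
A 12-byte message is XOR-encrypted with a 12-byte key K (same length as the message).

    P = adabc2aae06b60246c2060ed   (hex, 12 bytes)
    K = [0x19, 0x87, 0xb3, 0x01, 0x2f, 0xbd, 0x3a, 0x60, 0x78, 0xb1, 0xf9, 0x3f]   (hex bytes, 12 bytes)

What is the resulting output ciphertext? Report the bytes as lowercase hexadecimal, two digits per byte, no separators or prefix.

b42c71abcfd65a44149199d2

XOR is its own inverse, so applying the key byte-wise gives the result directly.
ad ⊕ 19 = b4
ab ⊕ 87 = 2c
c2 ⊕ b3 = 71
aa ⊕ 01 = ab
e0 ⊕ 2f = cf
6b ⊕ bd = d6
60 ⊕ 3a = 5a
24 ⊕ 60 = 44
6c ⊕ 78 = 14
20 ⊕ b1 = 91
60 ⊕ f9 = 99
ed ⊕ 3f = d2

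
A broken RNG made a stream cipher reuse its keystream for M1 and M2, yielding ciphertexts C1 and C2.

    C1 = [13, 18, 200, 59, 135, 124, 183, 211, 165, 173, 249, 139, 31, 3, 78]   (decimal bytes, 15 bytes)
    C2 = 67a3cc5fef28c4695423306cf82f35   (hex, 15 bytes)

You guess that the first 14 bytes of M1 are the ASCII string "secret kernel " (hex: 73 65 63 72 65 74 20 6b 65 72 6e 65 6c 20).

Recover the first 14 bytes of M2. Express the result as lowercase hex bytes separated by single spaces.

First, C1 ⊕ C2 = (M1 ⊕ K) ⊕ (M2 ⊕ K) = M1 ⊕ M2, so the key drops out. Then M2 = (M1 ⊕ M2) ⊕ M1 over the first 14 bytes.
byte 0: (0d xor 67) xor 73 = 6a xor 73 = 19
byte 1: (12 xor a3) xor 65 = b1 xor 65 = d4
byte 2: (c8 xor cc) xor 63 = 04 xor 63 = 67
byte 3: (3b xor 5f) xor 72 = 64 xor 72 = 16
byte 4: (87 xor ef) xor 65 = 68 xor 65 = 0d
byte 5: (7c xor 28) xor 74 = 54 xor 74 = 20
byte 6: (b7 xor c4) xor 20 = 73 xor 20 = 53
byte 7: (d3 xor 69) xor 6b = ba xor 6b = d1
byte 8: (a5 xor 54) xor 65 = f1 xor 65 = 94
byte 9: (ad xor 23) xor 72 = 8e xor 72 = fc
byte 10: (f9 xor 30) xor 6e = c9 xor 6e = a7
byte 11: (8b xor 6c) xor 65 = e7 xor 65 = 82
byte 12: (1f xor f8) xor 6c = e7 xor 6c = 8b
byte 13: (03 xor 2f) xor 20 = 2c xor 20 = 0c

19 d4 67 16 0d 20 53 d1 94 fc a7 82 8b 0c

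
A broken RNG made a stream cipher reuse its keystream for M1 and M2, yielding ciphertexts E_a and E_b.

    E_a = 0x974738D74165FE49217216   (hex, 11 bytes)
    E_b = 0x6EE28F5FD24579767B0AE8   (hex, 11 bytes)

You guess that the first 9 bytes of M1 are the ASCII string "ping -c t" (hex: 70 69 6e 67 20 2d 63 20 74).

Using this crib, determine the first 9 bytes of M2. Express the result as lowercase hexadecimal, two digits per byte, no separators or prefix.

First, E_a ⊕ E_b = (M1 ⊕ K) ⊕ (M2 ⊕ K) = M1 ⊕ M2, so the key drops out. Then M2 = (M1 ⊕ M2) ⊕ M1 over the first 9 bytes.
byte 0: (97 xor 6e) xor 70 = f9 xor 70 = 89
byte 1: (47 xor e2) xor 69 = a5 xor 69 = cc
byte 2: (38 xor 8f) xor 6e = b7 xor 6e = d9
byte 3: (d7 xor 5f) xor 67 = 88 xor 67 = ef
byte 4: (41 xor d2) xor 20 = 93 xor 20 = b3
byte 5: (65 xor 45) xor 2d = 20 xor 2d = 0d
byte 6: (fe xor 79) xor 63 = 87 xor 63 = e4
byte 7: (49 xor 76) xor 20 = 3f xor 20 = 1f
byte 8: (21 xor 7b) xor 74 = 5a xor 74 = 2e

89ccd9efb30de41f2e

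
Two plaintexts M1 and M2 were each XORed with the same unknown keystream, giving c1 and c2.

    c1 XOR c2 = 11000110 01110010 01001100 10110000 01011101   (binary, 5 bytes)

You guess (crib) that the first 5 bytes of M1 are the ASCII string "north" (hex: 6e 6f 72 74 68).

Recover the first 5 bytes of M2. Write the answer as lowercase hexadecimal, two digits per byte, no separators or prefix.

Since c1 ⊕ c2 = M1 ⊕ M2, XORing with the guessed M1 bytes yields the corresponding M2 bytes: M2 = (c1 ⊕ c2) ⊕ M1.
c6 ⊕ 6e = a8
72 ⊕ 6f = 1d
4c ⊕ 72 = 3e
b0 ⊕ 74 = c4
5d ⊕ 68 = 35

a81d3ec435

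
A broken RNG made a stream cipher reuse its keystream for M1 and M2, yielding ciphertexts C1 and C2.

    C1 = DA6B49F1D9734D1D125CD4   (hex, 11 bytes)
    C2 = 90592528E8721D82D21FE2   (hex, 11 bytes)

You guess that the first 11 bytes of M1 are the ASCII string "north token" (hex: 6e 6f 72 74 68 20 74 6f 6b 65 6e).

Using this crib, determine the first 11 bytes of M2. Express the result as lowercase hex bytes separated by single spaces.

First, C1 ⊕ C2 = (M1 ⊕ K) ⊕ (M2 ⊕ K) = M1 ⊕ M2, so the key drops out. Then M2 = (M1 ⊕ M2) ⊕ M1 over the first 11 bytes.
byte 0: (da xor 90) xor 6e = 4a xor 6e = 24
byte 1: (6b xor 59) xor 6f = 32 xor 6f = 5d
byte 2: (49 xor 25) xor 72 = 6c xor 72 = 1e
byte 3: (f1 xor 28) xor 74 = d9 xor 74 = ad
byte 4: (d9 xor e8) xor 68 = 31 xor 68 = 59
byte 5: (73 xor 72) xor 20 = 01 xor 20 = 21
byte 6: (4d xor 1d) xor 74 = 50 xor 74 = 24
byte 7: (1d xor 82) xor 6f = 9f xor 6f = f0
byte 8: (12 xor d2) xor 6b = c0 xor 6b = ab
byte 9: (5c xor 1f) xor 65 = 43 xor 65 = 26
byte 10: (d4 xor e2) xor 6e = 36 xor 6e = 58

24 5d 1e ad 59 21 24 f0 ab 26 58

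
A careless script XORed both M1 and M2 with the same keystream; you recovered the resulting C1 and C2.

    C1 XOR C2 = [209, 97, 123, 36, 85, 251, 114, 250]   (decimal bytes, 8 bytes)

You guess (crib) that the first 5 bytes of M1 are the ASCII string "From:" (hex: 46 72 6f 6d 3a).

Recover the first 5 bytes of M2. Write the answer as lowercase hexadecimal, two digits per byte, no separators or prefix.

Since C1 ⊕ C2 = M1 ⊕ M2, XORing with the guessed M1 bytes yields the corresponding M2 bytes: M2 = (C1 ⊕ C2) ⊕ M1.
byte 0: d1 ⊕ 46 = 97
byte 1: 61 ⊕ 72 = 13
byte 2: 7b ⊕ 6f = 14
byte 3: 24 ⊕ 6d = 49
byte 4: 55 ⊕ 3a = 6f

971314496f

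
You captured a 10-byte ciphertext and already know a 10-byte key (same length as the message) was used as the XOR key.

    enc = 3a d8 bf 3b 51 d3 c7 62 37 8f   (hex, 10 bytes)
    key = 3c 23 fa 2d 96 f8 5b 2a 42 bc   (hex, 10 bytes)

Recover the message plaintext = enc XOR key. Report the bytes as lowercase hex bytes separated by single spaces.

06 fb 45 16 c7 2b 9c 48 75 33

XOR is its own inverse, so applying the key byte-wise gives the result directly.
3a XOR 3c = 06
d8 XOR 23 = fb
bf XOR fa = 45
3b XOR 2d = 16
51 XOR 96 = c7
d3 XOR f8 = 2b
c7 XOR 5b = 9c
62 XOR 2a = 48
37 XOR 42 = 75
8f XOR bc = 33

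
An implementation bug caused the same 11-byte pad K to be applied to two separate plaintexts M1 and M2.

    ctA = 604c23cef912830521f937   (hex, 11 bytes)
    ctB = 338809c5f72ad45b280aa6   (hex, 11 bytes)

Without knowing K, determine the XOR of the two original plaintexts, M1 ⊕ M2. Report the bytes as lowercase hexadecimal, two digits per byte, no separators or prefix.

ctA ⊕ ctB = (M1 ⊕ K) ⊕ (M2 ⊕ K) = M1 ⊕ M2 — the shared key cancels under XOR.
60 ⊕ 33 = 53
4c ⊕ 88 = c4
23 ⊕ 09 = 2a
ce ⊕ c5 = 0b
f9 ⊕ f7 = 0e
12 ⊕ 2a = 38
83 ⊕ d4 = 57
05 ⊕ 5b = 5e
21 ⊕ 28 = 09
f9 ⊕ 0a = f3
37 ⊕ a6 = 91

53c42a0b0e38575e09f391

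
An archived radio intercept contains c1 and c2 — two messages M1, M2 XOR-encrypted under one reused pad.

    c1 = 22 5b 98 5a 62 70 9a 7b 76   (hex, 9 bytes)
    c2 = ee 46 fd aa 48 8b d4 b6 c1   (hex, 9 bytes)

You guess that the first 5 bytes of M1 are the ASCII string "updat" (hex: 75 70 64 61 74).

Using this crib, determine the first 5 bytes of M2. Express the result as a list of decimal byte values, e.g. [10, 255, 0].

First, c1 ⊕ c2 = (M1 ⊕ K) ⊕ (M2 ⊕ K) = M1 ⊕ M2, so the key drops out. Then M2 = (M1 ⊕ M2) ⊕ M1 over the first 5 bytes.
byte 0: (22 ^ ee) ^ 75 = cc ^ 75 = b9
byte 1: (5b ^ 46) ^ 70 = 1d ^ 70 = 6d
byte 2: (98 ^ fd) ^ 64 = 65 ^ 64 = 01
byte 3: (5a ^ aa) ^ 61 = f0 ^ 61 = 91
byte 4: (62 ^ 48) ^ 74 = 2a ^ 74 = 5e

[185, 109, 1, 145, 94]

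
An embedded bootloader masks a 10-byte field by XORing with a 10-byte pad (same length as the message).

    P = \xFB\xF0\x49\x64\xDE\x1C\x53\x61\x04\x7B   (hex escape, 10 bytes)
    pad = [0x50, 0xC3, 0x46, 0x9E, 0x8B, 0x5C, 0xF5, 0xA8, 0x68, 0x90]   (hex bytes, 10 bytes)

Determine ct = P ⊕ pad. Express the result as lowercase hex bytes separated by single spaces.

XOR is its own inverse, so applying the key byte-wise gives the result directly.
fb ⊕ 50 = ab
f0 ⊕ c3 = 33
49 ⊕ 46 = 0f
64 ⊕ 9e = fa
de ⊕ 8b = 55
1c ⊕ 5c = 40
53 ⊕ f5 = a6
61 ⊕ a8 = c9
04 ⊕ 68 = 6c
7b ⊕ 90 = eb

ab 33 0f fa 55 40 a6 c9 6c eb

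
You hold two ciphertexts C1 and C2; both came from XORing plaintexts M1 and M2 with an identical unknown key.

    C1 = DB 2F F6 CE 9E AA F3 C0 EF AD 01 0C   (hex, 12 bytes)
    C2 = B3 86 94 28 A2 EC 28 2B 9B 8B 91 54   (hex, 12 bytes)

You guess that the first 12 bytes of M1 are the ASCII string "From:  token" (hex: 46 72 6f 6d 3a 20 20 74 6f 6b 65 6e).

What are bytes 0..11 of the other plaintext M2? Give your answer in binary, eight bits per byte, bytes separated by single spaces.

First, C1 ⊕ C2 = (M1 ⊕ K) ⊕ (M2 ⊕ K) = M1 ⊕ M2, so the key drops out. Then M2 = (M1 ⊕ M2) ⊕ M1 over the first 12 bytes.
byte 0: (db XOR b3) XOR 46 = 68 XOR 46 = 2e
byte 1: (2f XOR 86) XOR 72 = a9 XOR 72 = db
byte 2: (f6 XOR 94) XOR 6f = 62 XOR 6f = 0d
byte 3: (ce XOR 28) XOR 6d = e6 XOR 6d = 8b
byte 4: (9e XOR a2) XOR 3a = 3c XOR 3a = 06
byte 5: (aa XOR ec) XOR 20 = 46 XOR 20 = 66
byte 6: (f3 XOR 28) XOR 20 = db XOR 20 = fb
byte 7: (c0 XOR 2b) XOR 74 = eb XOR 74 = 9f
byte 8: (ef XOR 9b) XOR 6f = 74 XOR 6f = 1b
byte 9: (ad XOR 8b) XOR 6b = 26 XOR 6b = 4d
byte 10: (01 XOR 91) XOR 65 = 90 XOR 65 = f5
byte 11: (0c XOR 54) XOR 6e = 58 XOR 6e = 36

00101110 11011011 00001101 10001011 00000110 01100110 11111011 10011111 00011011 01001101 11110101 00110110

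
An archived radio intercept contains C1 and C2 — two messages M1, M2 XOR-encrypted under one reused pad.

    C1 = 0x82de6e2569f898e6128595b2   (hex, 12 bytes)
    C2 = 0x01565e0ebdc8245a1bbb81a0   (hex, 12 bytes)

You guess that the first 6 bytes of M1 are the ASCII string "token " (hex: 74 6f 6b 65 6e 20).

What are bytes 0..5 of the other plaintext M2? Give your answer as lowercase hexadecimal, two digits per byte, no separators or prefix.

First, C1 ⊕ C2 = (M1 ⊕ K) ⊕ (M2 ⊕ K) = M1 ⊕ M2, so the key drops out. Then M2 = (M1 ⊕ M2) ⊕ M1 over the first 6 bytes.
byte 0: (82 ⊕ 01) ⊕ 74 = 83 ⊕ 74 = f7
byte 1: (de ⊕ 56) ⊕ 6f = 88 ⊕ 6f = e7
byte 2: (6e ⊕ 5e) ⊕ 6b = 30 ⊕ 6b = 5b
byte 3: (25 ⊕ 0e) ⊕ 65 = 2b ⊕ 65 = 4e
byte 4: (69 ⊕ bd) ⊕ 6e = d4 ⊕ 6e = ba
byte 5: (f8 ⊕ c8) ⊕ 20 = 30 ⊕ 20 = 10

f7e75b4eba10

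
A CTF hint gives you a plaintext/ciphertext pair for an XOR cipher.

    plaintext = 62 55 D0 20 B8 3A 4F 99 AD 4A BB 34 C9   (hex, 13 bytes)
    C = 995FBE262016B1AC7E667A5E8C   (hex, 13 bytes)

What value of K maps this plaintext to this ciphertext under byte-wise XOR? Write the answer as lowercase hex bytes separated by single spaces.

fb 0a 6e 06 98 2c fe 35 d3 2c c1 6a 45

Since C = plaintext ⊕ K, XORing both sides with plaintext gives K = plaintext ⊕ C.
62 ⊕ 99 = fb
55 ⊕ 5f = 0a
d0 ⊕ be = 6e
20 ⊕ 26 = 06
b8 ⊕ 20 = 98
3a ⊕ 16 = 2c
4f ⊕ b1 = fe
99 ⊕ ac = 35
ad ⊕ 7e = d3
4a ⊕ 66 = 2c
bb ⊕ 7a = c1
34 ⊕ 5e = 6a
c9 ⊕ 8c = 45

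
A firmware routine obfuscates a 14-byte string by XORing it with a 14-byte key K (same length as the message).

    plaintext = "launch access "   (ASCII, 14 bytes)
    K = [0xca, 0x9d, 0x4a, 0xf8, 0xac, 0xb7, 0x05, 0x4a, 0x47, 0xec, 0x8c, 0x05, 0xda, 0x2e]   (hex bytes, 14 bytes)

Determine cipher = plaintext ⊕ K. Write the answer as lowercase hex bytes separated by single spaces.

6c ^ ca = a6
61 ^ 9d = fc
75 ^ 4a = 3f
6e ^ f8 = 96
63 ^ ac = cf
68 ^ b7 = df
20 ^ 05 = 25
61 ^ 4a = 2b
63 ^ 47 = 24
63 ^ ec = 8f
65 ^ 8c = e9
73 ^ 05 = 76
73 ^ da = a9
20 ^ 2e = 0e

a6 fc 3f 96 cf df 25 2b 24 8f e9 76 a9 0e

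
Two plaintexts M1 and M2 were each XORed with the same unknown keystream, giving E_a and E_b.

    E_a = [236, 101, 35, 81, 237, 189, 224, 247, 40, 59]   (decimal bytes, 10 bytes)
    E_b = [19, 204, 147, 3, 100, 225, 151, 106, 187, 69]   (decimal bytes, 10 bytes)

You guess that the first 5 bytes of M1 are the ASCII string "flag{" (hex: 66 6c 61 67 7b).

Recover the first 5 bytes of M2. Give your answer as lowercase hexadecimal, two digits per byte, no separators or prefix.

99c5d135f2

First, E_a ⊕ E_b = (M1 ⊕ K) ⊕ (M2 ⊕ K) = M1 ⊕ M2, so the key drops out. Then M2 = (M1 ⊕ M2) ⊕ M1 over the first 5 bytes.
byte 0: (ec ^ 13) ^ 66 = ff ^ 66 = 99
byte 1: (65 ^ cc) ^ 6c = a9 ^ 6c = c5
byte 2: (23 ^ 93) ^ 61 = b0 ^ 61 = d1
byte 3: (51 ^ 03) ^ 67 = 52 ^ 67 = 35
byte 4: (ed ^ 64) ^ 7b = 89 ^ 7b = f2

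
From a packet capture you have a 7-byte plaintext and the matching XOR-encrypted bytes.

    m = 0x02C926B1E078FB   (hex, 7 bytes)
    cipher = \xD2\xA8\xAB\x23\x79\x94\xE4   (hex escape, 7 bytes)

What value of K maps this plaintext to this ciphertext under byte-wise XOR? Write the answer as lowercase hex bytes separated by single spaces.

d0 61 8d 92 99 ec 1f

Since cipher = m ⊕ K, XORing both sides with m gives K = m ⊕ cipher.
02 ^ d2 = d0
c9 ^ a8 = 61
26 ^ ab = 8d
b1 ^ 23 = 92
e0 ^ 79 = 99
78 ^ 94 = ec
fb ^ e4 = 1f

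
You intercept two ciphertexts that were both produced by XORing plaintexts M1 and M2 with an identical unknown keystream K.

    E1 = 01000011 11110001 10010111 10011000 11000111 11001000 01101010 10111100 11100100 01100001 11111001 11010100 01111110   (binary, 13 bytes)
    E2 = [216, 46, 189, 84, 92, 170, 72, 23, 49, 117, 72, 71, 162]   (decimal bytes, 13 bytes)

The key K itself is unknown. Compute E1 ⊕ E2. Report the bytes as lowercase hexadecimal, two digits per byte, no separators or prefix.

9bdf2acc9b6222abd514b193dc

E1 ⊕ E2 = (M1 ⊕ K) ⊕ (M2 ⊕ K) = M1 ⊕ M2 — the shared key cancels under XOR.
43 XOR d8 = 9b
f1 XOR 2e = df
97 XOR bd = 2a
98 XOR 54 = cc
c7 XOR 5c = 9b
c8 XOR aa = 62
6a XOR 48 = 22
bc XOR 17 = ab
e4 XOR 31 = d5
61 XOR 75 = 14
f9 XOR 48 = b1
d4 XOR 47 = 93
7e XOR a2 = dc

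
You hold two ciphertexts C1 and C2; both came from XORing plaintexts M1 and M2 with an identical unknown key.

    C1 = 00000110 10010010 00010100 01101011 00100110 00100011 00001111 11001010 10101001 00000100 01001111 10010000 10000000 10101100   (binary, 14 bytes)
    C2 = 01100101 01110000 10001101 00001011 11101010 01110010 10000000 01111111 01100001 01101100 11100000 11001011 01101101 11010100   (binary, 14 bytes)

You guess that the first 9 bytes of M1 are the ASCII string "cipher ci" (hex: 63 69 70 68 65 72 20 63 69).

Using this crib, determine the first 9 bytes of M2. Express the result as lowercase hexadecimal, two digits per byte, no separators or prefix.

First, C1 ⊕ C2 = (M1 ⊕ K) ⊕ (M2 ⊕ K) = M1 ⊕ M2, so the key drops out. Then M2 = (M1 ⊕ M2) ⊕ M1 over the first 9 bytes.
byte 0: (06 xor 65) xor 63 = 63 xor 63 = 00
byte 1: (92 xor 70) xor 69 = e2 xor 69 = 8b
byte 2: (14 xor 8d) xor 70 = 99 xor 70 = e9
byte 3: (6b xor 0b) xor 68 = 60 xor 68 = 08
byte 4: (26 xor ea) xor 65 = cc xor 65 = a9
byte 5: (23 xor 72) xor 72 = 51 xor 72 = 23
byte 6: (0f xor 80) xor 20 = 8f xor 20 = af
byte 7: (ca xor 7f) xor 63 = b5 xor 63 = d6
byte 8: (a9 xor 61) xor 69 = c8 xor 69 = a1

008be908a923afd6a1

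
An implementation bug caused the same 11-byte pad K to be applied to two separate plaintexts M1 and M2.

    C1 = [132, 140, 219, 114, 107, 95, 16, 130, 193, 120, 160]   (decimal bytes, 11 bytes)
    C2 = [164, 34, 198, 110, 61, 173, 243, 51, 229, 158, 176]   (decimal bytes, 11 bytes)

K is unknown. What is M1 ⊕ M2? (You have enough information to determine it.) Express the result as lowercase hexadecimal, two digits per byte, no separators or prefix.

C1 ⊕ C2 = (M1 ⊕ K) ⊕ (M2 ⊕ K) = M1 ⊕ M2 — the shared key cancels under XOR.
84 ^ a4 = 20
8c ^ 22 = ae
db ^ c6 = 1d
72 ^ 6e = 1c
6b ^ 3d = 56
5f ^ ad = f2
10 ^ f3 = e3
82 ^ 33 = b1
c1 ^ e5 = 24
78 ^ 9e = e6
a0 ^ b0 = 10

20ae1d1c56f2e3b124e610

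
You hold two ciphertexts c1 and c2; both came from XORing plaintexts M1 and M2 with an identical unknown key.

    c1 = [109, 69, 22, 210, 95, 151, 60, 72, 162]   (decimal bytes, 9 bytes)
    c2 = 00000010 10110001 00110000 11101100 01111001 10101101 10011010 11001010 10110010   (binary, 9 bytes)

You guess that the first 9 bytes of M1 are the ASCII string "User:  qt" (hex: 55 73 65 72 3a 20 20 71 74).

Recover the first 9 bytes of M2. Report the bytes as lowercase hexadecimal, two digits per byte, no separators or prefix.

3a87434c1c1a86f364

First, c1 ⊕ c2 = (M1 ⊕ K) ⊕ (M2 ⊕ K) = M1 ⊕ M2, so the key drops out. Then M2 = (M1 ⊕ M2) ⊕ M1 over the first 9 bytes.
byte 0: (6d xor 02) xor 55 = 6f xor 55 = 3a
byte 1: (45 xor b1) xor 73 = f4 xor 73 = 87
byte 2: (16 xor 30) xor 65 = 26 xor 65 = 43
byte 3: (d2 xor ec) xor 72 = 3e xor 72 = 4c
byte 4: (5f xor 79) xor 3a = 26 xor 3a = 1c
byte 5: (97 xor ad) xor 20 = 3a xor 20 = 1a
byte 6: (3c xor 9a) xor 20 = a6 xor 20 = 86
byte 7: (48 xor ca) xor 71 = 82 xor 71 = f3
byte 8: (a2 xor b2) xor 74 = 10 xor 74 = 64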